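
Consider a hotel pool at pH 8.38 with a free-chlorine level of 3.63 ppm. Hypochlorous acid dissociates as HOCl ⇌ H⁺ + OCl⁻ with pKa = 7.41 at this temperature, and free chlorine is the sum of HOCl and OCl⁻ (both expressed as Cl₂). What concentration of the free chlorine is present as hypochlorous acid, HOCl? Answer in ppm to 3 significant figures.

0.351 ppm

[OCl⁻]/[HOCl] = 10^(pH − pKa) = 10^(8.38 − 7.41) = 10^0.97 = 9.333.
Fraction as HOCl = 1 / (1 + 9.333) = 0.09678.
HOCl = 0.09678 × 3.63 ppm = 0.3513 ppm.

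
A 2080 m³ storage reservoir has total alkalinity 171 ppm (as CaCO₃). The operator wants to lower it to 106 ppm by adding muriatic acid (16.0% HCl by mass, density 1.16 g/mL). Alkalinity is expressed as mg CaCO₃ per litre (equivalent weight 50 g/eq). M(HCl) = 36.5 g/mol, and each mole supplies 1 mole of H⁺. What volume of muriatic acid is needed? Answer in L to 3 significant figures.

Volume: 2080 m³ = 2,080,000 L.
Alkalinity to neutralize: (171 − 106) = 65 mg/L as CaCO₃ × 2,080,000 L = 135,200 g as CaCO₃.
Equivalents of H⁺ required: 135,200 ÷ 50 g/eq = 2704 eq = 2704 mol HCl.
Mass of HCl: 2704 × 36.5 = 98,700 g.
Mass of 16.0% solution: 98,700 / 0.16 = 616,800 g.
Volume: 616,800 g ÷ 1.16 g/mL = 531,800 mL.

532 L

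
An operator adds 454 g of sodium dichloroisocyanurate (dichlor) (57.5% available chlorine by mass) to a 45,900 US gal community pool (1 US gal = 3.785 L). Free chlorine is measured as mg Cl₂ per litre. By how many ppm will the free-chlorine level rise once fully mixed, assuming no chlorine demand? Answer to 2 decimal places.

Volume: 45,900 US gal × 3.785 L/gal = 173,732 L.
Available chlorine delivered: 454 g × 0.575 = 261 g as Cl₂.
Concentration rise: 261 g / 173,732 L = 1.503 mg/L = 1.50 ppm.

1.50 ppm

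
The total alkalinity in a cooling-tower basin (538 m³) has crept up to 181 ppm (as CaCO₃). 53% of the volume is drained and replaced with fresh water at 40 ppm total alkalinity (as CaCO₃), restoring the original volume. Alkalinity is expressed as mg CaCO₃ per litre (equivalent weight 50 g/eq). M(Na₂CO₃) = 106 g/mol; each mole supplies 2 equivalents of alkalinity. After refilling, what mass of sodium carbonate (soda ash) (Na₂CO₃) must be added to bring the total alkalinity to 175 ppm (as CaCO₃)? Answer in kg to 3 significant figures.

Volume: 538 m³ = 538,000 L.
After draining 53% and refilling: 181 × 0.47 + 40 × 0.53 = 106.27 ppm.
Deficit to target: 175 − 106.27 = 68.73 mg/L.
As CaCO₃: 68.73 mg/L × 538,000 L = 36,980 g; ÷ 50 g/eq ÷ 2 = 369.8 mol Na₂CO₃.
Mass: 369.8 × 106 = 39,200 g.

39.2 kg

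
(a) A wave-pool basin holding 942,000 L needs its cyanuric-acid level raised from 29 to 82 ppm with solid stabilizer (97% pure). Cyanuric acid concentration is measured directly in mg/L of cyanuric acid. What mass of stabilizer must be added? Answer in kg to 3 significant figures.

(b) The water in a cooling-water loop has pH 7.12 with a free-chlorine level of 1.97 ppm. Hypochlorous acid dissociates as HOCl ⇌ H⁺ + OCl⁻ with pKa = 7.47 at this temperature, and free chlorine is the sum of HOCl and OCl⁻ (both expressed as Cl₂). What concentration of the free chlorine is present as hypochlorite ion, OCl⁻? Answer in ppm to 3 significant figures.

(a) CYA to add: (82 − 29) = 53 mg/L × 942,000 L = 49,930 g cyanuric acid.
(a) At 97% purity: 49,930 / 0.97 = 51,470 g product.

(b) [OCl⁻]/[HOCl] = 10^(pH − pKa) = 10^(7.12 − 7.47) = 10^-0.35 = 0.4467.
(b) Fraction as HOCl = 1 / (1 + 0.4467) = 0.6912.
(b) OCl⁻ = (1 − 0.6912) × 1.97 ppm = 0.6083 ppm.

(a) 51.5 kg; (b) 0.608 ppm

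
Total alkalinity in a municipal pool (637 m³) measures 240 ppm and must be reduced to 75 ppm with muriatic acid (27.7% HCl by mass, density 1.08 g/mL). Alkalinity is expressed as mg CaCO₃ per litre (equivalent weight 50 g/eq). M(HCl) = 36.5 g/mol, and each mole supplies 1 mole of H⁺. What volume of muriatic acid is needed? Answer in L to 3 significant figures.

Volume: 637 m³ = 637,000 L.
Alkalinity to neutralize: (240 − 75) = 165 mg/L as CaCO₃ × 637,000 L = 105,100 g as CaCO₃.
Equivalents of H⁺ required: 105,100 ÷ 50 g/eq = 2102 eq = 2102 mol HCl.
Mass of HCl: 2102 × 36.5 = 76,730 g.
Mass of 27.7% solution: 76,730 / 0.277 = 277,000 g.
Volume: 277,000 g ÷ 1.08 g/mL = 256,500 mL.

256 L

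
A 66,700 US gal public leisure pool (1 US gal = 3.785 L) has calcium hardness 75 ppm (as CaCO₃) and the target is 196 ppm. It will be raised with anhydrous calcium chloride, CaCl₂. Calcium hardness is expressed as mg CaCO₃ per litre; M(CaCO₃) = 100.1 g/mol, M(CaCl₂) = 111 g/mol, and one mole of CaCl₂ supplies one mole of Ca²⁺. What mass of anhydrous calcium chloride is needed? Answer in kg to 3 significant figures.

Volume: 66,700 US gal × 3.785 L/gal = 252,460 L.
Hardness to add: (196 − 75) = 121 mg/L as CaCO₃ × 252,460 L = 30,550 g as CaCO₃.
Moles of Ca²⁺ (1 mol Ca²⁺ ≡ 1 mol CaCO₃): 30,550 / 100.1 g/mol = 305.2 mol.
Mass of CaCl₂: 305.2 × 111 = 33,870 g.

33.9 kg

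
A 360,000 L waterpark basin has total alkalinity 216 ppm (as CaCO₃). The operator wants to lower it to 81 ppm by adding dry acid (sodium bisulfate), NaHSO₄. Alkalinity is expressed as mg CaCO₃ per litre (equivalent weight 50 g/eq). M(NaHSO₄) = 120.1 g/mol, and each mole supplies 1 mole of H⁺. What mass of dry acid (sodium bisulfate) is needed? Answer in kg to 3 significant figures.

117 kg

Alkalinity to neutralize: (216 − 81) = 135 mg/L as CaCO₃ × 360,000 L = 48,600 g as CaCO₃.
Equivalents of H⁺ required: 48,600 ÷ 50 g/eq = 972 eq = 972 mol NaHSO₄.
Mass of NaHSO₄: 972 × 120.1 = 116,700 g.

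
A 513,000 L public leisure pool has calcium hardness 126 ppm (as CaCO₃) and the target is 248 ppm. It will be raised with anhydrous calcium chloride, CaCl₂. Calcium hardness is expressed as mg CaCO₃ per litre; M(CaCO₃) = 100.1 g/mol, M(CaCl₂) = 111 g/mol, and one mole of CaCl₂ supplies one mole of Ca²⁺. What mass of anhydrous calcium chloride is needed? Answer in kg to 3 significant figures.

69.4 kg

Hardness to add: (248 − 126) = 122 mg/L as CaCO₃ × 513,000 L = 62,590 g as CaCO₃.
Moles of Ca²⁺ (1 mol Ca²⁺ ≡ 1 mol CaCO₃): 62,590 / 100.1 g/mol = 625.2 mol.
Mass of CaCl₂: 625.2 × 111 = 69,400 g.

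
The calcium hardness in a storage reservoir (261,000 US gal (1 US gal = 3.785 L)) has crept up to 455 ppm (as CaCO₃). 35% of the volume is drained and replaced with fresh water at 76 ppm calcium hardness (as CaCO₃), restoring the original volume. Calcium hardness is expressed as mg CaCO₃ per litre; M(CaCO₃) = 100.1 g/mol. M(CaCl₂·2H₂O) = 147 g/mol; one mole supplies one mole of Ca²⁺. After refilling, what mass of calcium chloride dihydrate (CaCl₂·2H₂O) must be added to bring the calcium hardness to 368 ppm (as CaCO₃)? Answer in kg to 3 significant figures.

Volume: 261,000 US gal × 3.785 L/gal = 987,885 L.
After draining 35% and refilling: 455 × 0.65 + 76 × 0.35 = 322.35 ppm.
Deficit to target: 368 − 322.35 = 45.65 mg/L.
As CaCO₃: 45.65 mg/L × 987,885 L = 45,100 g; ÷ 100.1 = 450.5 mol Ca²⁺.
Mass: 450.5 × 147 = 66,230 g.

66.2 kg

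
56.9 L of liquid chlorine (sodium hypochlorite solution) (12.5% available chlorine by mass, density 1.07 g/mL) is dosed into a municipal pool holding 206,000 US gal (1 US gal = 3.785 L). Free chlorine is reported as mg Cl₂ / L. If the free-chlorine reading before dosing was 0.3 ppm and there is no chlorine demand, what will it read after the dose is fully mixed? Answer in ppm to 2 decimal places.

Volume: 206,000 US gal × 3.785 L/gal = 779,710 L.
Mass of solution: 56.9 L × 1000 mL/L × 1.07 g/mL = 60,880 g.
Available chlorine delivered: 60,880 g × 0.125 = 7610 g as Cl₂.
Concentration rise: 7610 g / 779,710 L = 9.761 mg/L = 9.76 ppm.
Final FC: 0.3 + 9.76 = 10.06 ppm.

10.06 ppm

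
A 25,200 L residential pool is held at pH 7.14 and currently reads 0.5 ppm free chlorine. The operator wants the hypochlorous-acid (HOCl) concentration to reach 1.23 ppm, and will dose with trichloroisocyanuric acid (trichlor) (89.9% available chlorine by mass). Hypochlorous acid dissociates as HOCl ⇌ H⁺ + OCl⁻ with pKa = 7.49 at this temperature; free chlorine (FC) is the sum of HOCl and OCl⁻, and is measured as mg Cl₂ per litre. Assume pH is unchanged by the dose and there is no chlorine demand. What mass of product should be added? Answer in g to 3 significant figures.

[OCl⁻]/[HOCl] = 10^(pH − pKa) = 10^(7.14 − 7.49) = 0.4467; fraction as HOCl = 1/(1 + 0.4467) = 0.6912.
Free chlorine required for 1.23 ppm HOCl: 1.23 / 0.6912 = 1.779 ppm.
FC to add: 1.779 − 0.5 = 1.279 mg/L as Cl₂.
Cl₂ equivalent: 1.279 mg/L × 25,200 L = 32.24 g.
Product at 89.9% available Cl: 32.24 / 0.899 = 35.86 g.

35.9 g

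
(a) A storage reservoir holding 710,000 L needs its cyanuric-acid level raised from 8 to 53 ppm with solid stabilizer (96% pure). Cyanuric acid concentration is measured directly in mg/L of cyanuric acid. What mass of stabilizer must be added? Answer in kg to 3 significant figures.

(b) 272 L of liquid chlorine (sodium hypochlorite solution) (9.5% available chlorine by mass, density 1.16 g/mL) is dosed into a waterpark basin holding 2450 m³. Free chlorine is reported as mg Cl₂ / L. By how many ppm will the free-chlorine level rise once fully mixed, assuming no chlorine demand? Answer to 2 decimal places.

(a) 33.3 kg; (b) 12.23 ppm

(a) CYA to add: (53 − 8) = 45 mg/L × 710,000 L = 31,950 g cyanuric acid.
(a) At 96% purity: 31,950 / 0.96 = 33,280 g product.

(b) Volume: 2450 m³ = 2,450,000 L.
(b) Mass of solution: 272 L × 1000 mL/L × 1.16 g/mL = 315,500 g.
(b) Available chlorine delivered: 315,500 g × 0.095 = 29,970 g as Cl₂.
(b) Concentration rise: 29,970 g / 2,450,000 L = 12.23 mg/L = 12.23 ppm.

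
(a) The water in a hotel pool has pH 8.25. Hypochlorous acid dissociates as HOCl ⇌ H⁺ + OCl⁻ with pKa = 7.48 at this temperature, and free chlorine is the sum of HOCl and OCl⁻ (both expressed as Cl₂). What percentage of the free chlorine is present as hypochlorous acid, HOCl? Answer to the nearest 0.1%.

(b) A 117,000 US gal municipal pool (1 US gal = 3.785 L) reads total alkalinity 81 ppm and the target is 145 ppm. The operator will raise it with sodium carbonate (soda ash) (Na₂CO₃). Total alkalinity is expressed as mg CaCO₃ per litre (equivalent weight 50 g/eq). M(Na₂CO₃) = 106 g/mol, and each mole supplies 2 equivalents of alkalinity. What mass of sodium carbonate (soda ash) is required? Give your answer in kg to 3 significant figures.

(a) [OCl⁻]/[HOCl] = 10^(pH − pKa) = 10^(8.25 − 7.48) = 10^0.77 = 5.888.
(a) Fraction as HOCl = 1 / (1 + 5.888) = 0.1452.

(b) Volume: 117,000 US gal × 3.785 L/gal = 442,845 L.
(b) Alkalinity to add: (145 − 81) = 64 mg/L as CaCO₃ × 442,845 L = 28,340 g as CaCO₃.
(b) Equivalents: 28,340 g ÷ 50 g/eq = 566.8 eq.
(b) Each mole of Na₂CO₃ supplies 2 eq, so 566.8 / 2 = 283.4 mol.
(b) Mass: 283.4 mol × 106 g/mol = 30,040 g.

(a) 14.5%; (b) 30.0 kg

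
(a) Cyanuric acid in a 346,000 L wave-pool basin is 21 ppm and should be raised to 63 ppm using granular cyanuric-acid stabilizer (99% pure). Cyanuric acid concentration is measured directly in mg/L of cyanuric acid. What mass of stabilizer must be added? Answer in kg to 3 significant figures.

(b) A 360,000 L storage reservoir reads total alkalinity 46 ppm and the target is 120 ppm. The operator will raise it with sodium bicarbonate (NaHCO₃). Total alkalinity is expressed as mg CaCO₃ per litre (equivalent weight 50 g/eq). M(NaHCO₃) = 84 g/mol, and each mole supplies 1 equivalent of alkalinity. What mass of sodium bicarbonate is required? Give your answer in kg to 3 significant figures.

(a) CYA to add: (63 − 21) = 42 mg/L × 346,000 L = 14,530 g cyanuric acid.
(a) At 99% purity: 14,530 / 0.99 = 14,680 g product.

(b) Alkalinity to add: (120 − 46) = 74 mg/L as CaCO₃ × 360,000 L = 26,640 g as CaCO₃.
(b) Equivalents: 26,640 g ÷ 50 g/eq = 532.8 eq.
(b) NaHCO₃ supplies 1 eq per mole → 532.8 mol.
(b) Mass: 532.8 mol × 84 g/mol = 44,760 g.

(a) 14.7 kg; (b) 44.8 kg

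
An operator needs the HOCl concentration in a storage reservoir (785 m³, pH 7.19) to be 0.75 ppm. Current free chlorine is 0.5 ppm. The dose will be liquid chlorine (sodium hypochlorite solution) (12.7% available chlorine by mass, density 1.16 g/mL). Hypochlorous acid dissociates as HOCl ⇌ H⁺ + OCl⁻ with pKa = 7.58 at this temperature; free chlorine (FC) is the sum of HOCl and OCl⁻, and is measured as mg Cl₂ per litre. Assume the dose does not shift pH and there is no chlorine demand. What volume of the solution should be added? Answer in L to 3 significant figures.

2.96 L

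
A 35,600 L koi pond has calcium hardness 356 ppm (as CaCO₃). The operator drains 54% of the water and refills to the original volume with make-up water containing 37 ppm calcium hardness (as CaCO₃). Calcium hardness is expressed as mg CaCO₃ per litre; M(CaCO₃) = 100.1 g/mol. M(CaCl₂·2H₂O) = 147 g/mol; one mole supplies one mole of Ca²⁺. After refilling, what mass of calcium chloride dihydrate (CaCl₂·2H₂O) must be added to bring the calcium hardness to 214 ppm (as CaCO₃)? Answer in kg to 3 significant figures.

After draining 54% and refilling: 356 × 0.46 + 37 × 0.54 = 183.74 ppm.
Deficit to target: 214 − 183.74 = 30.26 mg/L.
As CaCO₃: 30.26 mg/L × 35,600 L = 1077 g; ÷ 100.1 = 10.76 mol Ca²⁺.
Mass: 10.76 × 147 = 1582 g.

1.58 kg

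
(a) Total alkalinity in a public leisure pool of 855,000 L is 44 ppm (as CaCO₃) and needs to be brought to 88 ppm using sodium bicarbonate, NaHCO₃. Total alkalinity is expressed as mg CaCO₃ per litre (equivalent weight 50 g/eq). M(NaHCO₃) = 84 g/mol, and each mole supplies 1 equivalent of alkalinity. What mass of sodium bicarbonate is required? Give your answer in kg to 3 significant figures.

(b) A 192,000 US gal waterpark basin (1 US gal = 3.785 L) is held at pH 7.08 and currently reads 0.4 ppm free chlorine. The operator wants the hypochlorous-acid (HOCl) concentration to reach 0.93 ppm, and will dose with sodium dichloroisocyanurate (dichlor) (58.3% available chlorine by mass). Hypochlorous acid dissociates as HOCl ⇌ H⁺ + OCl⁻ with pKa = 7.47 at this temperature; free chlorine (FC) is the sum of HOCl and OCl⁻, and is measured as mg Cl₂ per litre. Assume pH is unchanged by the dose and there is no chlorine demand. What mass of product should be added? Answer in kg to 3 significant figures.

(a) 63.2 kg; (b) 1.13 kg

(a) Alkalinity to add: (88 − 44) = 44 mg/L as CaCO₃ × 855,000 L = 37,620 g as CaCO₃.
(a) Equivalents: 37,620 g ÷ 50 g/eq = 752.4 eq.
(a) NaHCO₃ supplies 1 eq per mole → 752.4 mol.
(a) Mass: 752.4 mol × 84 g/mol = 63,200 g.

(b) Volume: 192,000 US gal × 3.785 L/gal = 726,720 L.
(b) [OCl⁻]/[HOCl] = 10^(pH − pKa) = 10^(7.08 − 7.47) = 0.4074; fraction as HOCl = 1/(1 + 0.4074) = 0.7105.
(b) Free chlorine required for 0.93 ppm HOCl: 0.93 / 0.7105 = 1.309 ppm.
(b) FC to add: 1.309 − 0.4 = 0.9089 mg/L as Cl₂.
(b) Cl₂ equivalent: 0.9089 mg/L × 726,720 L = 660.5 g.
(b) Product at 58.3% available Cl: 660.5 / 0.583 = 1133 g.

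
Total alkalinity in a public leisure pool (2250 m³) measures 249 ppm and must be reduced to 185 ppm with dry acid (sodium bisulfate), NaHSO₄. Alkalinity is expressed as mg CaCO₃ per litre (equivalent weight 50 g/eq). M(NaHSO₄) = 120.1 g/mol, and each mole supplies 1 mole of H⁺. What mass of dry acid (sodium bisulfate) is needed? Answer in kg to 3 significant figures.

346 kg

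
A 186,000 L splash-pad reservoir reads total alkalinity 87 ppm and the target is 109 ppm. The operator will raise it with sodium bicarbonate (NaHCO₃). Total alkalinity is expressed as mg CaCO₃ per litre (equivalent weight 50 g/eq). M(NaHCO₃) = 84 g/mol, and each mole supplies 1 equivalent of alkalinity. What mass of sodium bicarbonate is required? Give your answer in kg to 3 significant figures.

6.87 kg

Alkalinity to add: (109 − 87) = 22 mg/L as CaCO₃ × 186,000 L = 4092 g as CaCO₃.
Equivalents: 4092 g ÷ 50 g/eq = 81.84 eq.
NaHCO₃ supplies 1 eq per mole → 81.84 mol.
Mass: 81.84 mol × 84 g/mol = 6875 g.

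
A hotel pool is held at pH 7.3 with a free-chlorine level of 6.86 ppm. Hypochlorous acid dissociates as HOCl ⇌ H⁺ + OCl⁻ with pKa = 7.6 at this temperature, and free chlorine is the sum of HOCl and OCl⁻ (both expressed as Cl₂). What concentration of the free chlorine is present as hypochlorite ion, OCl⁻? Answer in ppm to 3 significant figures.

2.29 ppm

[OCl⁻]/[HOCl] = 10^(pH − pKa) = 10^(7.3 − 7.6) = 10^-0.30 = 0.5012.
Fraction as HOCl = 1 / (1 + 0.5012) = 0.6661.
OCl⁻ = (1 − 0.6661) × 6.86 ppm = 2.29 ppm.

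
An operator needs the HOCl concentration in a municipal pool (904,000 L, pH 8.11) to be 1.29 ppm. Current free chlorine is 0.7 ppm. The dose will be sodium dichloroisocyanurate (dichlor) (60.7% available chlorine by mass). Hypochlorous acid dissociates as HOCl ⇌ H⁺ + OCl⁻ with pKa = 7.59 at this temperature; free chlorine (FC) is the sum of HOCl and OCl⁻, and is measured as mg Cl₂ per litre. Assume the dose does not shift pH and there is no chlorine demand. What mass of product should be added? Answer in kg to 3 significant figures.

[OCl⁻]/[HOCl] = 10^(pH − pKa) = 10^(8.11 − 7.59) = 3.311; fraction as HOCl = 1/(1 + 3.311) = 0.2319.
Free chlorine required for 1.29 ppm HOCl: 1.29 / 0.2319 = 5.562 ppm.
FC to add: 5.562 − 0.7 = 4.862 mg/L as Cl₂.
Cl₂ equivalent: 4.862 mg/L × 904,000 L = 4395 g.
Product at 60.7% available Cl: 4395 / 0.607 = 7240 g.

7.24 kg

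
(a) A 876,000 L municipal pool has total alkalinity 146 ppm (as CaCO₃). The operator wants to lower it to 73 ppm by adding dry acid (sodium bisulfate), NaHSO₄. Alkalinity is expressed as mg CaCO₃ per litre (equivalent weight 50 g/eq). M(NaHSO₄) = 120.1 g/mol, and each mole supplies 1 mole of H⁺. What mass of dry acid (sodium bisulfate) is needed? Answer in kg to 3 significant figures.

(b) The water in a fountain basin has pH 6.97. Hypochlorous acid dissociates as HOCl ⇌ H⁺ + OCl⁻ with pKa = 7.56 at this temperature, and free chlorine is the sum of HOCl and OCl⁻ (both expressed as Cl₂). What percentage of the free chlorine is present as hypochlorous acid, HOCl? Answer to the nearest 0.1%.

(a) Alkalinity to neutralize: (146 − 73) = 73 mg/L as CaCO₃ × 876,000 L = 63,950 g as CaCO₃.
(a) Equivalents of H⁺ required: 63,950 ÷ 50 g/eq = 1279 eq = 1279 mol NaHSO₄.
(a) Mass of NaHSO₄: 1279 × 120.1 = 153,600 g.

(b) [OCl⁻]/[HOCl] = 10^(pH − pKa) = 10^(6.97 − 7.56) = 10^-0.59 = 0.257.
(b) Fraction as HOCl = 1 / (1 + 0.257) = 0.7955.

(a) 154 kg; (b) 79.6%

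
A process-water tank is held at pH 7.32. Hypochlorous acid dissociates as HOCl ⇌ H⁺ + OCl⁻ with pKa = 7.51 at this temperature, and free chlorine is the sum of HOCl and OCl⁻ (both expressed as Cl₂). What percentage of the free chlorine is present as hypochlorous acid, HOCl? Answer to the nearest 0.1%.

60.8%

[OCl⁻]/[HOCl] = 10^(pH − pKa) = 10^(7.32 − 7.51) = 10^-0.19 = 0.6457.
Fraction as HOCl = 1 / (1 + 0.6457) = 0.6077.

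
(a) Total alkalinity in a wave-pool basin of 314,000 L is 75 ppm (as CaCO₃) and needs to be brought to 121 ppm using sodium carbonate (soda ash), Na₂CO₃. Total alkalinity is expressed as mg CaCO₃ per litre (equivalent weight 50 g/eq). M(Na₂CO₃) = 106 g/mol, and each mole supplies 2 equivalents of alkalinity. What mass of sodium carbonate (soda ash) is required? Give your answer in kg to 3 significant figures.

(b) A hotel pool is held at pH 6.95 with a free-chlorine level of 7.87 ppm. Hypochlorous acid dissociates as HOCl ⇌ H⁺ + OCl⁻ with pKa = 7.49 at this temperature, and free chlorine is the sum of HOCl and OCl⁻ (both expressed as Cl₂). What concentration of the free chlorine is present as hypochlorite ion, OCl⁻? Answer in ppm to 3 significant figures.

(a) Alkalinity to add: (121 − 75) = 46 mg/L as CaCO₃ × 314,000 L = 14,440 g as CaCO₃.
(a) Equivalents: 14,440 g ÷ 50 g/eq = 288.9 eq.
(a) Each mole of Na₂CO₃ supplies 2 eq, so 288.9 / 2 = 144.4 mol.
(a) Mass: 144.4 mol × 106 g/mol = 15,310 g.

(b) [OCl⁻]/[HOCl] = 10^(pH − pKa) = 10^(6.95 − 7.49) = 10^-0.54 = 0.2884.
(b) Fraction as HOCl = 1 / (1 + 0.2884) = 0.7762.
(b) OCl⁻ = (1 − 0.7762) × 7.87 ppm = 1.762 ppm.

(a) 15.3 kg; (b) 1.76 ppm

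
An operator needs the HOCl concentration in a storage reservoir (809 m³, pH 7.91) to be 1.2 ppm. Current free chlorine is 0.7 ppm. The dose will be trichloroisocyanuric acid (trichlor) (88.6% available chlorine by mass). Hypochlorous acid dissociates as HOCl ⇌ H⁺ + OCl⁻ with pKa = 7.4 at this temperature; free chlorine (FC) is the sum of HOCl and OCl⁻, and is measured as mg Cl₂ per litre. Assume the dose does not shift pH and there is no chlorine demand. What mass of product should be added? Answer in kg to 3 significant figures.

Volume: 809 m³ = 809,000 L.
[OCl⁻]/[HOCl] = 10^(pH − pKa) = 10^(7.91 − 7.4) = 3.236; fraction as HOCl = 1/(1 + 3.236) = 0.2361.
Free chlorine required for 1.2 ppm HOCl: 1.2 / 0.2361 = 5.083 ppm.
FC to add: 5.083 − 0.7 = 4.383 mg/L as Cl₂.
Cl₂ equivalent: 4.383 mg/L × 809,000 L = 3546 g.
Product at 88.6% available Cl: 3546 / 0.886 = 4002 g.

4.00 kg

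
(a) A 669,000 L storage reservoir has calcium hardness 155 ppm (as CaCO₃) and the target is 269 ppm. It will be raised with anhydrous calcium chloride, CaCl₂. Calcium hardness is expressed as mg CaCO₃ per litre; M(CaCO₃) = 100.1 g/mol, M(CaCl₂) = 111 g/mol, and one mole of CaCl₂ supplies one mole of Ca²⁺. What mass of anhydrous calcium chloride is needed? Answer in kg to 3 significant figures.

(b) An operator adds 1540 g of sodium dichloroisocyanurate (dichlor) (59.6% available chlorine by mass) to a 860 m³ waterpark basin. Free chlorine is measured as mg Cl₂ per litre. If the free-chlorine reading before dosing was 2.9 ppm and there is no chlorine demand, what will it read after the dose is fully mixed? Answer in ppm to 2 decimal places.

(a) Hardness to add: (269 − 155) = 114 mg/L as CaCO₃ × 669,000 L = 76,270 g as CaCO₃.
(a) Moles of Ca²⁺ (1 mol Ca²⁺ ≡ 1 mol CaCO₃): 76,270 / 100.1 g/mol = 761.9 mol.
(a) Mass of CaCl₂: 761.9 × 111 = 84,570 g.

(b) Volume: 860 m³ = 860,000 L.
(b) Available chlorine delivered: 1540 g × 0.596 = 917.8 g as Cl₂.
(b) Concentration rise: 917.8 g / 860,000 L = 1.067 mg/L = 1.07 ppm.
(b) Final FC: 2.9 + 1.07 = 3.97 ppm.

(a) 84.6 kg; (b) 3.97 ppm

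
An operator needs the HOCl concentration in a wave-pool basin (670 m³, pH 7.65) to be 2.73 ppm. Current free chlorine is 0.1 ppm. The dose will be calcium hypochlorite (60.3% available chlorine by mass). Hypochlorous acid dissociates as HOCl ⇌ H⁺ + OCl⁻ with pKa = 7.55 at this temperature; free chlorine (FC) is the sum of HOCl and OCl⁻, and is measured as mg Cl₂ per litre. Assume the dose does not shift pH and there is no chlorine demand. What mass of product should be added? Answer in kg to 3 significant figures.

6.74 kg

Volume: 670 m³ = 670,000 L.
[OCl⁻]/[HOCl] = 10^(pH − pKa) = 10^(7.65 − 7.55) = 1.259; fraction as HOCl = 1/(1 + 1.259) = 0.4427.
Free chlorine required for 2.73 ppm HOCl: 2.73 / 0.4427 = 6.167 ppm.
FC to add: 6.167 − 0.1 = 6.067 mg/L as Cl₂.
Cl₂ equivalent: 6.067 mg/L × 670,000 L = 4065 g.
Product at 60.3% available Cl: 4065 / 0.603 = 6741 g.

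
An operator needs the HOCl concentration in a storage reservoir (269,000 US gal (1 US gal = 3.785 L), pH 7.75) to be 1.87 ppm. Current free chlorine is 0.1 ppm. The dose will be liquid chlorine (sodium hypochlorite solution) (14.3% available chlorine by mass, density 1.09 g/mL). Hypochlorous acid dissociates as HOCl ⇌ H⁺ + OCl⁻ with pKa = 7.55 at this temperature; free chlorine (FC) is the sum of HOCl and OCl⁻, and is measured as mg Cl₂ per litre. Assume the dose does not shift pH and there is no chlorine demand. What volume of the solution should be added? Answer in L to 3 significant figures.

Volume: 269,000 US gal × 3.785 L/gal = 1,018,165 L.
[OCl⁻]/[HOCl] = 10^(pH − pKa) = 10^(7.75 − 7.55) = 1.585; fraction as HOCl = 1/(1 + 1.585) = 0.3869.
Free chlorine required for 1.87 ppm HOCl: 1.87 / 0.3869 = 4.834 ppm.
FC to add: 4.834 − 0.1 = 4.734 mg/L as Cl₂.
Cl₂ equivalent: 4.734 mg/L × 1,018,165 L = 4820 g.
Product at 14.3% available Cl: 4820 / 0.143 = 33,700 g.
Volume: 33,700 g ÷ 1.09 g/mL = 30,920 mL.

30.9 L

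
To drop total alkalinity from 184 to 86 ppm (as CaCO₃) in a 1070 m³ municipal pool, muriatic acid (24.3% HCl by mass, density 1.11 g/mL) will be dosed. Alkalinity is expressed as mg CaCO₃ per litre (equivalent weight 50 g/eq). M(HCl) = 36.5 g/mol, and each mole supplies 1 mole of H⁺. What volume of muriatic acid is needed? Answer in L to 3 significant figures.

284 L

Volume: 1070 m³ = 1,070,000 L.
Alkalinity to neutralize: (184 − 86) = 98 mg/L as CaCO₃ × 1,070,000 L = 104,900 g as CaCO₃.
Equivalents of H⁺ required: 104,900 ÷ 50 g/eq = 2097 eq = 2097 mol HCl.
Mass of HCl: 2097 × 36.5 = 76,550 g.
Mass of 24.3% solution: 76,550 / 0.243 = 315,000 g.
Volume: 315,000 g ÷ 1.11 g/mL = 283,800 mL.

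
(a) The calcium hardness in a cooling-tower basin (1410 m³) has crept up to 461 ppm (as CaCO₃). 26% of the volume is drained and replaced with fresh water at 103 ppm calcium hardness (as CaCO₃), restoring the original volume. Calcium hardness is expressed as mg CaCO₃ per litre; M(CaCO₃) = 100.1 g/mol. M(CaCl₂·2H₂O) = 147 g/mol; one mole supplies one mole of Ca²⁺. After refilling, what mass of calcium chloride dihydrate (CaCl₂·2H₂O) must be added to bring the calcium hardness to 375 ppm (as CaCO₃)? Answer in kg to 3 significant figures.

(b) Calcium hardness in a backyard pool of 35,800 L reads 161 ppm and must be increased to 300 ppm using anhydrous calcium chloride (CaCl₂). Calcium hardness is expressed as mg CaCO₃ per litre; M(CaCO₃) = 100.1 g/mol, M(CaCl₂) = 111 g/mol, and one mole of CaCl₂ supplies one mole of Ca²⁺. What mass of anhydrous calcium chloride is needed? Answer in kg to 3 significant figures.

(a) 14.7 kg; (b) 5.52 kg

(a) Volume: 1410 m³ = 1,410,000 L.
(a) After draining 26% and refilling: 461 × 0.74 + 103 × 0.26 = 367.92 ppm.
(a) Deficit to target: 375 − 367.92 = 7.08 mg/L.
(a) As CaCO₃: 7.08 mg/L × 1,410,000 L = 9983 g; ÷ 100.1 = 99.73 mol Ca²⁺.
(a) Mass: 99.73 × 147 = 14,660 g.

(b) Hardness to add: (300 − 161) = 139 mg/L as CaCO₃ × 35,800 L = 4976 g as CaCO₃.
(b) Moles of Ca²⁺ (1 mol Ca²⁺ ≡ 1 mol CaCO₃): 4976 / 100.1 g/mol = 49.71 mol.
(b) Mass of CaCl₂: 49.71 × 111 = 5518 g.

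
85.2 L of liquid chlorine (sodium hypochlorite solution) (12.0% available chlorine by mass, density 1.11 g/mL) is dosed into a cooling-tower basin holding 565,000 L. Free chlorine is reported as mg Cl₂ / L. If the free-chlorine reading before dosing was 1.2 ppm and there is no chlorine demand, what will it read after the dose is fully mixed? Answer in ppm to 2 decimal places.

21.29 ppm

Mass of solution: 85.2 L × 1000 mL/L × 1.11 g/mL = 94,570 g.
Available chlorine delivered: 94,570 g × 0.12 = 11,350 g as Cl₂.
Concentration rise: 11,350 g / 565,000 L = 20.09 mg/L = 20.09 ppm.
Final FC: 1.2 + 20.09 = 21.29 ppm.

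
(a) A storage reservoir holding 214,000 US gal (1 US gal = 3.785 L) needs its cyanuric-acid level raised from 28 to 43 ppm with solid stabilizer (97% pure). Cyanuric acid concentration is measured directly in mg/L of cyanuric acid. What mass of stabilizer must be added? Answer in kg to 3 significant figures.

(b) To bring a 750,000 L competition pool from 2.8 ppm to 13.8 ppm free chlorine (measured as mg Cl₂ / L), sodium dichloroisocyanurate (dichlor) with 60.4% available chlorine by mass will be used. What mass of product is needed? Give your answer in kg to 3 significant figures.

(a) 12.5 kg; (b) 13.7 kg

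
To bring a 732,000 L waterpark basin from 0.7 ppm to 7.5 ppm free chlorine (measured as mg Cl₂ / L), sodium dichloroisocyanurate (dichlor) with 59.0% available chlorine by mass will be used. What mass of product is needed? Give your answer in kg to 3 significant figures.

8.44 kg

Chlorine deficit: 7.5 − 0.7 = 6.8 ppm = 6.8 mg/L as Cl₂.
Cl₂ equivalent needed: 6.8 mg/L × 732,000 L = 4,978,000 mg = 4978 g.
Product at 59.0% available chlorine: 4978 / 0.59 = 8437 g.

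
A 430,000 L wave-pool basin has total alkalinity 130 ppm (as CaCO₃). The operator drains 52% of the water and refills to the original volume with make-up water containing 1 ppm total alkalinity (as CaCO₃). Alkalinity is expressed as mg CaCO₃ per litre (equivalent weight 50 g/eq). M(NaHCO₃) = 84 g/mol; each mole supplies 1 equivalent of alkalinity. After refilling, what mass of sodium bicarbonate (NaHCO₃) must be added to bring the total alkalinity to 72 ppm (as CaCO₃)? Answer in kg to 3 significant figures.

6.56 kg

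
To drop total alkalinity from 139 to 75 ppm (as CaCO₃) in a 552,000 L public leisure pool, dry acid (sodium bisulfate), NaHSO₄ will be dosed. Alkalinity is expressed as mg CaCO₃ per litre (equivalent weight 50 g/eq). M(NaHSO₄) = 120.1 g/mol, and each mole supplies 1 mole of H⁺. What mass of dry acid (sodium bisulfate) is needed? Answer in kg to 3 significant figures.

84.9 kg

Alkalinity to neutralize: (139 − 75) = 64 mg/L as CaCO₃ × 552,000 L = 35,330 g as CaCO₃.
Equivalents of H⁺ required: 35,330 ÷ 50 g/eq = 706.6 eq = 706.6 mol NaHSO₄.
Mass of NaHSO₄: 706.6 × 120.1 = 84,860 g.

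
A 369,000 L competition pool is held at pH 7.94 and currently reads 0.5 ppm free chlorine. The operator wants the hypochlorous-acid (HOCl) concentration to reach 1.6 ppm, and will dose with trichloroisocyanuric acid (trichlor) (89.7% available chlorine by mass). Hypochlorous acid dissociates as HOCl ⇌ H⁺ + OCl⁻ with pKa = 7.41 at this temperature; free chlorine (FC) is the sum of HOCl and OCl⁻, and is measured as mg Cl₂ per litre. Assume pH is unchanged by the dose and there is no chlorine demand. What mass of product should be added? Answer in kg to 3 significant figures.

2.68 kg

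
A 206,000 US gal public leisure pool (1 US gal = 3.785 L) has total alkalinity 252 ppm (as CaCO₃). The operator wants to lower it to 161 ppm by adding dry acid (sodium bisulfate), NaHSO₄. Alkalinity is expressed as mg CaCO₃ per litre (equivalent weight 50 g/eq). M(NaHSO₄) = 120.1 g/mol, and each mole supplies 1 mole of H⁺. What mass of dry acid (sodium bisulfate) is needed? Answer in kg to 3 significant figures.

170 kg

Volume: 206,000 US gal × 3.785 L/gal = 779,710 L.
Alkalinity to neutralize: (252 − 161) = 91 mg/L as CaCO₃ × 779,710 L = 70,950 g as CaCO₃.
Equivalents of H⁺ required: 70,950 ÷ 50 g/eq = 1419 eq = 1419 mol NaHSO₄.
Mass of NaHSO₄: 1419 × 120.1 = 170,400 g.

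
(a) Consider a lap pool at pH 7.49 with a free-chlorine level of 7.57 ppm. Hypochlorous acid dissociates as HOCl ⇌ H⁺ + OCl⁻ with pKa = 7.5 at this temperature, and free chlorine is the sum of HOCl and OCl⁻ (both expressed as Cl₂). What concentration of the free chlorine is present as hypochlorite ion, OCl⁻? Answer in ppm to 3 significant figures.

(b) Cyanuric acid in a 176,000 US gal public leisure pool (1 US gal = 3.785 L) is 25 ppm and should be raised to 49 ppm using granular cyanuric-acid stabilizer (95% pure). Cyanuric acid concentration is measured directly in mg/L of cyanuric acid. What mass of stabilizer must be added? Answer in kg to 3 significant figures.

(a) 3.74 ppm; (b) 16.8 kg

(a) [OCl⁻]/[HOCl] = 10^(pH − pKa) = 10^(7.49 − 7.5) = 10^-0.01 = 0.9772.
(a) Fraction as HOCl = 1 / (1 + 0.9772) = 0.5058.
(a) OCl⁻ = (1 − 0.5058) × 7.57 ppm = 3.741 ppm.

(b) Volume: 176,000 US gal × 3.785 L/gal = 666,160 L.
(b) CYA to add: (49 − 25) = 24 mg/L × 666,160 L = 15,990 g cyanuric acid.
(b) At 95% purity: 15,990 / 0.95 = 16,830 g product.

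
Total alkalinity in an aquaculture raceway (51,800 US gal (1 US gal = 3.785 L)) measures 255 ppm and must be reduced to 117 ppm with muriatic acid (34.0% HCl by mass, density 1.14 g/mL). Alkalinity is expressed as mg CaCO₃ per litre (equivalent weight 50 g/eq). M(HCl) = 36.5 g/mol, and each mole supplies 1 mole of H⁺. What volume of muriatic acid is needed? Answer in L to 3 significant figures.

Volume: 51,800 US gal × 3.785 L/gal = 196,063 L.
Alkalinity to neutralize: (255 − 117) = 138 mg/L as CaCO₃ × 196,063 L = 27,060 g as CaCO₃.
Equivalents of H⁺ required: 27,060 ÷ 50 g/eq = 541.1 eq = 541.1 mol HCl.
Mass of HCl: 541.1 × 36.5 = 19,750 g.
Mass of 34.0% solution: 19,750 / 0.34 = 58,090 g.
Volume: 58,090 g ÷ 1.14 g/mL = 50,960 mL.

51.0 L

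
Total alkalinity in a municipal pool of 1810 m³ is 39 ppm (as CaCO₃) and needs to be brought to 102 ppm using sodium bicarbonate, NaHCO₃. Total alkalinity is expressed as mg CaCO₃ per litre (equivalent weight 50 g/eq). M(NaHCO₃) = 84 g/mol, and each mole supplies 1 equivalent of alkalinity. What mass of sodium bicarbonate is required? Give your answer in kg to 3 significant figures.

192 kg

Volume: 1810 m³ = 1,810,000 L.
Alkalinity to add: (102 − 39) = 63 mg/L as CaCO₃ × 1,810,000 L = 114,000 g as CaCO₃.
Equivalents: 114,000 g ÷ 50 g/eq = 2281 eq.
NaHCO₃ supplies 1 eq per mole → 2281 mol.
Mass: 2281 mol × 84 g/mol = 191,600 g.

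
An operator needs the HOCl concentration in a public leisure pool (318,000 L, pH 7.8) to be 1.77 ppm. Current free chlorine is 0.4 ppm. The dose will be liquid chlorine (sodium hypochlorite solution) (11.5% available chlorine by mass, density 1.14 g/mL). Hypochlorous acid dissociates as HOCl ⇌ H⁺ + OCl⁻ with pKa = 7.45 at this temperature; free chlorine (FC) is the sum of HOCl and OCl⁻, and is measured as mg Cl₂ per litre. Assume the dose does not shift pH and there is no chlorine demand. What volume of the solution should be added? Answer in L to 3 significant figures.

[OCl⁻]/[HOCl] = 10^(pH − pKa) = 10^(7.8 − 7.45) = 2.239; fraction as HOCl = 1/(1 + 2.239) = 0.3088.
Free chlorine required for 1.77 ppm HOCl: 1.77 / 0.3088 = 5.733 ppm.
FC to add: 5.733 − 0.4 = 5.333 mg/L as Cl₂.
Cl₂ equivalent: 5.333 mg/L × 318,000 L = 1696 g.
Product at 11.5% available Cl: 1696 / 0.115 = 14,750 g.
Volume: 14,750 g ÷ 1.14 g/mL = 12,930 mL.

12.9 L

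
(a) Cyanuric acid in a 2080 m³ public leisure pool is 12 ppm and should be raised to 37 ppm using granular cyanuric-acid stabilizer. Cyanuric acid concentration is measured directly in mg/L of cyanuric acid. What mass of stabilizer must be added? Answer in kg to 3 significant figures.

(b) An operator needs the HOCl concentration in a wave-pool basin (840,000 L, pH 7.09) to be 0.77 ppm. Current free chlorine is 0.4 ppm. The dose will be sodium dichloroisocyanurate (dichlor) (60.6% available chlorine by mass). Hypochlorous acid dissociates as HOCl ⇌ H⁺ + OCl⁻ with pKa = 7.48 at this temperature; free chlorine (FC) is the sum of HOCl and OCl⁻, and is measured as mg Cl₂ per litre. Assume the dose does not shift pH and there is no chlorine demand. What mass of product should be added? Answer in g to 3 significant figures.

(a) Volume: 2080 m³ = 2,080,000 L.
(a) CYA to add: (37 − 12) = 25 mg/L × 2,080,000 L = 52,000 g cyanuric acid.

(b) [OCl⁻]/[HOCl] = 10^(pH − pKa) = 10^(7.09 − 7.48) = 0.4074; fraction as HOCl = 1/(1 + 0.4074) = 0.7105.
(b) Free chlorine required for 0.77 ppm HOCl: 0.77 / 0.7105 = 1.084 ppm.
(b) FC to add: 1.084 − 0.4 = 0.6837 mg/L as Cl₂.
(b) Cl₂ equivalent: 0.6837 mg/L × 840,000 L = 574.3 g.
(b) Product at 60.6% available Cl: 574.3 / 0.606 = 947.7 g.

(a) 52.0 kg; (b) 948 g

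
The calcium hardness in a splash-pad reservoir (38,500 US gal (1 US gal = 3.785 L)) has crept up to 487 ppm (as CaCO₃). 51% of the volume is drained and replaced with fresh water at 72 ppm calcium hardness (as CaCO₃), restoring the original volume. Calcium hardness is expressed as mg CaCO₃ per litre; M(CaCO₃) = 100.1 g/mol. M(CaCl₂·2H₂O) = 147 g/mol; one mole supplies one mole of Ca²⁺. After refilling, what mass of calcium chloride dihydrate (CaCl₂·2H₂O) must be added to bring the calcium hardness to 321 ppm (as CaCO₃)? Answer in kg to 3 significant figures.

Volume: 38,500 US gal × 3.785 L/gal = 145,722 L.
After draining 51% and refilling: 487 × 0.49 + 72 × 0.51 = 275.35 ppm.
Deficit to target: 321 − 275.35 = 45.65 mg/L.
As CaCO₃: 45.65 mg/L × 145,722 L = 6652 g; ÷ 100.1 = 66.46 mol Ca²⁺.
Mass: 66.46 × 147 = 9769 g.

9.77 kg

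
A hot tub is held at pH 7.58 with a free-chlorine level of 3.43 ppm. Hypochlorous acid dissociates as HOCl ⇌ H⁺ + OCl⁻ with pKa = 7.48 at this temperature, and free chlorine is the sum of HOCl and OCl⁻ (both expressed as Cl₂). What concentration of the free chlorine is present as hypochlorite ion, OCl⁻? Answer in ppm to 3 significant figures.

1.91 ppm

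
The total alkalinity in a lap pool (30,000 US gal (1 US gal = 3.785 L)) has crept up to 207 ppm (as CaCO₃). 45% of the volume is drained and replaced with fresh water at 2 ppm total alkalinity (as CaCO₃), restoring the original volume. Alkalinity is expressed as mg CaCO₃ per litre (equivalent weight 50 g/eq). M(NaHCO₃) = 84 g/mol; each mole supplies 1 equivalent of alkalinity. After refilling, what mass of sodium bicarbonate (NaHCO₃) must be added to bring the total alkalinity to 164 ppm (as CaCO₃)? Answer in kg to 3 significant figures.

Volume: 30,000 US gal × 3.785 L/gal = 113,550 L.
After draining 45% and refilling: 207 × 0.55 + 2 × 0.45 = 114.75 ppm.
Deficit to target: 164 − 114.75 = 49.25 mg/L.
As CaCO₃: 49.25 mg/L × 113,550 L = 5592 g; ÷ 50 g/eq ÷ 1 = 111.8 mol NaHCO₃.
Mass: 111.8 × 84 = 9395 g.

9.40 kg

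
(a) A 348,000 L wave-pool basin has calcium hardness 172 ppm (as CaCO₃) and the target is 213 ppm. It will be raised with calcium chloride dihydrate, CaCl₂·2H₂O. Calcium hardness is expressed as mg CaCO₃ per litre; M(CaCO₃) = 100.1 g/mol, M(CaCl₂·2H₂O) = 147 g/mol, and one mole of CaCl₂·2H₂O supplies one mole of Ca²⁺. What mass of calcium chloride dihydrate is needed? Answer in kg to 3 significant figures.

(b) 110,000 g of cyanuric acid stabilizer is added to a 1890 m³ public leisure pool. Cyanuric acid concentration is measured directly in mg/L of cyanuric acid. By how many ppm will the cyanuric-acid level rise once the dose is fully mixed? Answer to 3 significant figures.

(a) 21.0 kg; (b) 58.2 ppm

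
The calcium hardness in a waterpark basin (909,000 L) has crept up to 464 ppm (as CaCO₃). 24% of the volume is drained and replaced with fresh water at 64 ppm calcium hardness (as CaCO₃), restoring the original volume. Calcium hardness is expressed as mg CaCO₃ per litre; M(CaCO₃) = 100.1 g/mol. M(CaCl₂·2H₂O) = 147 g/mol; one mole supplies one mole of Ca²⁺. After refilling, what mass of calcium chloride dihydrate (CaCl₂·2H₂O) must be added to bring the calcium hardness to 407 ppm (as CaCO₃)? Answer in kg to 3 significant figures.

52.1 kg

After draining 24% and refilling: 464 × 0.76 + 64 × 0.24 = 368 ppm.
Deficit to target: 407 − 368 = 39 mg/L.
As CaCO₃: 39 mg/L × 909,000 L = 35,450 g; ÷ 100.1 = 354.2 mol Ca²⁺.
Mass: 354.2 × 147 = 52,060 g.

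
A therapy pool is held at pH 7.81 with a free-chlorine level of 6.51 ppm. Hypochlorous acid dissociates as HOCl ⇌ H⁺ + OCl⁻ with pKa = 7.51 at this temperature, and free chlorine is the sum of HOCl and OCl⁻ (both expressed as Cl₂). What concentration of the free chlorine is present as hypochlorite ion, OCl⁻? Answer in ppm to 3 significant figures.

[OCl⁻]/[HOCl] = 10^(pH − pKa) = 10^(7.81 − 7.51) = 10^0.30 = 1.995.
Fraction as HOCl = 1 / (1 + 1.995) = 0.3339.
OCl⁻ = (1 − 0.3339) × 6.51 ppm = 4.337 ppm.

4.34 ppm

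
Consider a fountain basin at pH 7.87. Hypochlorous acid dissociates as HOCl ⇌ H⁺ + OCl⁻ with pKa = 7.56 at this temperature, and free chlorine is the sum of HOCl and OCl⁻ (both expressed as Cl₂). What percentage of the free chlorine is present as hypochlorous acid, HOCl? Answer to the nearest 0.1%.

32.9%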